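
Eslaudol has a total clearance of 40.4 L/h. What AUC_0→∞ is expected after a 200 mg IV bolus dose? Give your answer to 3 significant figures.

AUC = 4.95 mg/L·h

AUC_0→∞ = Dose_iv / CL
        = 200 / 40.4 = 4.9505 mg/L·h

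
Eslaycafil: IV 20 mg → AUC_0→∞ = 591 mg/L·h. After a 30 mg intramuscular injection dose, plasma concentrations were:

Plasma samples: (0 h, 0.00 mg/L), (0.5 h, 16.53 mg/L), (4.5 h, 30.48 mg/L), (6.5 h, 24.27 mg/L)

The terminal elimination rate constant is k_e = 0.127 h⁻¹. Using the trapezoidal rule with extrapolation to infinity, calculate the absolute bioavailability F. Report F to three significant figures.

F = 0.388

Trapezoidal AUC_0→6.5 (intramuscular injection):
  [0→0.5]: (0.00+16.53)/2 × 0.5 = 4.1325
  [0.5→4.5]: (16.53+30.48)/2 × 4 = 94.02
  [4.5→6.5]: (30.48+24.27)/2 × 2 = 54.75
  Sum = 152.9025 mg/L·h
Tail: C_last/k_e = 24.27/0.127 = 191.102
AUC_0→∞ (intramuscular injection) = 152.9025 + 191.102 = 344.0045 mg/L·h
F = (AUC_ev/D_ev)/(AUC_iv/D_iv) = (344.0045/30)/(591/20) = 11.4668/29.55 = 0.3880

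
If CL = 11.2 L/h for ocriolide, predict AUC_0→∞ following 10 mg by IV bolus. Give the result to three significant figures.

AUC_0→∞ = Dose_iv / CL
        = 10 / 11.2 = 0.892857 mg/L·h

AUC = 0.893 mg/L·h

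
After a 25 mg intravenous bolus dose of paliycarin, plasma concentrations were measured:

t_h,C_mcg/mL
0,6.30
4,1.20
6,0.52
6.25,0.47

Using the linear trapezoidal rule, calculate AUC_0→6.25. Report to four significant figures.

AUC = 16.84 mcg/mL·h

Trapezoidal AUC_0→6.25:
  [0→4]: (6.30+1.20)/2 × 4 = 15.0
  [4→6]: (1.20+0.52)/2 × 2 = 1.72
  [6→6.25]: (0.52+0.47)/2 × 0.25 = 0.12375
  Sum = 16.84375 mcg/mL·h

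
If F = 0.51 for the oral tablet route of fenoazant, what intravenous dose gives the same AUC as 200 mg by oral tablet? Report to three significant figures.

Systemic exposure from an extravascular dose = F × D_ev, so the equivalent IV dose is F × D_ev.
D_iv = F × D_ev = 0.51 × 200 = 102 mg

D_iv = 102 mg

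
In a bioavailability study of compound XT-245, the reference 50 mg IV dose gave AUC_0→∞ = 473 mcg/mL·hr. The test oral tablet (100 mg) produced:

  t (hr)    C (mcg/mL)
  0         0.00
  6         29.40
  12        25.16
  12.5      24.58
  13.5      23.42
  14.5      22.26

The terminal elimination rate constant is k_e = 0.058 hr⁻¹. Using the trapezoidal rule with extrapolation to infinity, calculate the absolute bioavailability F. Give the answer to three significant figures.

Trapezoidal AUC_0→14.5 (oral tablet):
  [0→6]: (0.00+29.40)/2 × 6 = 88.2
  [6→12]: (29.40+25.16)/2 × 6 = 163.68
  [12→12.5]: (25.16+24.58)/2 × 0.5 = 12.435
  [12.5→13.5]: (24.58+23.42)/2 × 1 = 24.0
  [13.5→14.5]: (23.42+22.26)/2 × 1 = 22.84
  Sum = 311.155 mcg/mL·hr
Tail: C_last/k_e = 22.26/0.058 = 383.793
AUC_0→∞ (oral tablet) = 311.155 + 383.793 = 694.948 mcg/mL·hr
F = (AUC_ev/D_ev)/(AUC_iv/D_iv) = (694.948/100)/(473/50) = 6.94948/9.46 = 0.7346

F = 0.735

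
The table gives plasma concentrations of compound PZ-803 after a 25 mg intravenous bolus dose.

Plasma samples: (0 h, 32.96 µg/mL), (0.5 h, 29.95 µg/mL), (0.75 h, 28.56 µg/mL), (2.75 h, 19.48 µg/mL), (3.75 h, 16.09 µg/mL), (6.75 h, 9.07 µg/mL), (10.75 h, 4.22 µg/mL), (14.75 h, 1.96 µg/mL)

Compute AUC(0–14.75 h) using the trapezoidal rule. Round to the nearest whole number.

AUC = 166 µg/mL·h

Trapezoidal AUC_0→14.75:
  [0→0.5]: (32.96+29.95)/2 × 0.5 = 15.7275
  [0.5→0.75]: (29.95+28.56)/2 × 0.25 = 7.31375
  [0.75→2.75]: (28.56+19.48)/2 × 2 = 48.04
  [2.75→3.75]: (19.48+16.09)/2 × 1 = 17.785
  [3.75→6.75]: (16.09+9.07)/2 × 3 = 37.74
  [6.75→10.75]: (9.07+4.22)/2 × 4 = 26.58
  [10.75→14.75]: (4.22+1.96)/2 × 4 = 12.36
  Sum = 165.54625 µg/mL·h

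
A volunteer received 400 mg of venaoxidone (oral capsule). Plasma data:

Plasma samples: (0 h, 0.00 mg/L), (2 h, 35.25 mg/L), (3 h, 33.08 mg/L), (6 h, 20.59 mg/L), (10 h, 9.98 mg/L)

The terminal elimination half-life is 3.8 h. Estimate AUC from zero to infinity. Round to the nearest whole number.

Trapezoidal AUC_0→10:
  [0→2]: (0.00+35.25)/2 × 2 = 35.25
  [2→3]: (35.25+33.08)/2 × 1 = 34.165
  [3→6]: (33.08+20.59)/2 × 3 = 80.505
  [6→10]: (20.59+9.98)/2 × 4 = 61.14
  Sum = 211.06 mg/L·h
k_e = ln2 / t½ = 0.693147 / 3.8 = 0.1824 h^-1
Extrapolated tail: C_last / k_e = 9.98 / 0.1824 = 54.715
AUC_0→∞ = 211.06 + 54.715 = 265.775 mg/L·h

AUC = 266 mg/L·h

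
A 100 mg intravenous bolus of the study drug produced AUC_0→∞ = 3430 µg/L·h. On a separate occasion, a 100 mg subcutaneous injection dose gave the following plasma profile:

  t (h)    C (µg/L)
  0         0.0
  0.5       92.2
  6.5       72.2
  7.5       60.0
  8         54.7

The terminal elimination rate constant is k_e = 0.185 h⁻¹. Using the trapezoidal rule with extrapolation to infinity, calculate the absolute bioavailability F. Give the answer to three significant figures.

F = 0.264

Trapezoidal AUC_0→8 (subcutaneous injection):
  [0→0.5]: (0.0+92.2)/2 × 0.5 = 23.05
  [0.5→6.5]: (92.2+72.2)/2 × 6 = 493.2
  [6.5→7.5]: (72.2+60.0)/2 × 1 = 66.1
  [7.5→8]: (60.0+54.7)/2 × 0.5 = 28.675
  Sum = 611.025 µg/L·h
Tail: C_last/k_e = 54.7/0.185 = 295.676
AUC_0→∞ (subcutaneous injection) = 611.025 + 295.676 = 906.701 µg/L·h
F = (AUC_ev/D_ev)/(AUC_iv/D_iv) = (906.701/100)/(3430/100) = 9.06701/34.3 = 0.2643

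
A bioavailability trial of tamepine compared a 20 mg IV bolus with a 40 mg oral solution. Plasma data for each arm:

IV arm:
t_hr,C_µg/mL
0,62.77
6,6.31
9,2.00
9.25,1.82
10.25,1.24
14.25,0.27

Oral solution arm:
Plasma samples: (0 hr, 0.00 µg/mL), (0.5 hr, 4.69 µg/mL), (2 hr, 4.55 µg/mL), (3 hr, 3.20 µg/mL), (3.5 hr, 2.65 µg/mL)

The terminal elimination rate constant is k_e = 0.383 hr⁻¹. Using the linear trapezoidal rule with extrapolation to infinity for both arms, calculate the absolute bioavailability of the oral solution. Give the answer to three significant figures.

F = 0.0452

Trapezoidal AUC_0→14.25 (IV):
  [0→6]: (62.77+6.31)/2 × 6 = 207.24
  [6→9]: (6.31+2.00)/2 × 3 = 12.465
  [9→9.25]: (2.00+1.82)/2 × 0.25 = 0.4775
  [9.25→10.25]: (1.82+1.24)/2 × 1 = 1.53
  [10.25→14.25]: (1.24+0.27)/2 × 4 = 3.02
  Sum = 224.7325 µg/mL·hr
IV tail: 0.27/0.383 = 0.705; AUC_iv,0→∞ = 224.7325 + 0.705 = 225.4375 µg/mL·hr
Trapezoidal AUC_0→3.5 (oral solution):
  [0→0.5]: (0.00+4.69)/2 × 0.5 = 1.1725
  [0.5→2]: (4.69+4.55)/2 × 1.5 = 6.93
  [2→3]: (4.55+3.20)/2 × 1 = 3.875
  [3→3.5]: (3.20+2.65)/2 × 0.5 = 1.4625
  Sum = 13.44 µg/mL·hr
oral solution tail: 2.65/0.383 = 6.919; AUC_ev,0→∞ = 13.44 + 6.919 = 20.359 µg/mL·hr
F = (AUC_ev/D_ev)/(AUC_iv/D_iv) = (20.359/40)/(225.4375/20) = 0.508975/11.271875 = 0.0452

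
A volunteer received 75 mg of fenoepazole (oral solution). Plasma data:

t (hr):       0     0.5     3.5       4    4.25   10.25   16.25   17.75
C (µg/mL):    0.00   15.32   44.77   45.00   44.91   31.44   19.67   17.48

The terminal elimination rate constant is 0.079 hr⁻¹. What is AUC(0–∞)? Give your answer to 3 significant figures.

AUC = 759 µg/mL·hr

Trapezoidal AUC_0→17.75:
  [0→0.5]: (0.00+15.32)/2 × 0.5 = 3.83
  [0.5→3.5]: (15.32+44.77)/2 × 3 = 90.135
  [3.5→4]: (44.77+45.00)/2 × 0.5 = 22.4425
  [4→4.25]: (45.00+44.91)/2 × 0.25 = 11.23875
  [4.25→10.25]: (44.91+31.44)/2 × 6 = 229.05
  [10.25→16.25]: (31.44+19.67)/2 × 6 = 153.33
  [16.25→17.75]: (19.67+17.48)/2 × 1.5 = 27.8625
  Sum = 537.88875 µg/mL·hr
Extrapolated tail: C_last / k_e = 17.48 / 0.079 = 221.266
AUC_0→∞ = 537.88875 + 221.266 = 759.15475 µg/mL·hr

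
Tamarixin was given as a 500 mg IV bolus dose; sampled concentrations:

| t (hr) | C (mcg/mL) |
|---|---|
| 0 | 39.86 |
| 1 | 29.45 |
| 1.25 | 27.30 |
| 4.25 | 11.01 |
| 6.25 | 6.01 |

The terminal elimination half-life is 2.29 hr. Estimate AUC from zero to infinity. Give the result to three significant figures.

AUC = 136 mcg/mL·hr

Trapezoidal AUC_0→6.25:
  [0→1]: (39.86+29.45)/2 × 1 = 34.655
  [1→1.25]: (29.45+27.30)/2 × 0.25 = 7.09375
  [1.25→4.25]: (27.30+11.01)/2 × 3 = 57.465
  [4.25→6.25]: (11.01+6.01)/2 × 2 = 17.02
  Sum = 116.23375 mcg/mL·hr
k_e = ln2 / t½ = 0.693147 / 2.29 = 0.3027 hr^-1
Extrapolated tail: C_last / k_e = 6.01 / 0.3027 = 19.855
AUC_0→∞ = 116.23375 + 19.855 = 136.08875 mcg/mL·hr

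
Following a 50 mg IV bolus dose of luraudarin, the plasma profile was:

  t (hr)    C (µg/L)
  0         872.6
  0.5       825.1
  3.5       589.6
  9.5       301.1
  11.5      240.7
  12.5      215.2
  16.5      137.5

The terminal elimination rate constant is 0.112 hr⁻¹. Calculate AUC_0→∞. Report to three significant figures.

AUC = 7920 µg/L·hr

Trapezoidal AUC_0→16.5:
  [0→0.5]: (872.6+825.1)/2 × 0.5 = 424.425
  [0.5→3.5]: (825.1+589.6)/2 × 3 = 2122.05
  [3.5→9.5]: (589.6+301.1)/2 × 6 = 2672.1
  [9.5→11.5]: (301.1+240.7)/2 × 2 = 541.8
  [11.5→12.5]: (240.7+215.2)/2 × 1 = 227.95
  [12.5→16.5]: (215.2+137.5)/2 × 4 = 705.4
  Sum = 6693.725 µg/L·hr
Extrapolated tail: C_last / k_e = 137.5 / 0.112 = 1227.679
AUC_0→∞ = 6693.725 + 1227.679 = 7921.404 µg/L·hr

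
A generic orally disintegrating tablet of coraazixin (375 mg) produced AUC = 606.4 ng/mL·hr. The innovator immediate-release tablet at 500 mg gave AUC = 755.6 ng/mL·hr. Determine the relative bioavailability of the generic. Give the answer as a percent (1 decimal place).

F_rel = (AUC_test/D_test) / (AUC_ref/D_ref)
      = (606.4/375) / (755.6/500)
      = 1.61707 / 1.5112 = 1.0701 = 107.01%

F_rel = 107.0%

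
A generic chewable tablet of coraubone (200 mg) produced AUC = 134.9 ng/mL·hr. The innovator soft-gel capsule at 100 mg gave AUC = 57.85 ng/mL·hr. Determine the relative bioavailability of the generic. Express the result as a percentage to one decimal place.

F_rel = 116.6%

F_rel = (AUC_test/D_test) / (AUC_ref/D_ref)
      = (134.9/200) / (57.85/100)
      = 0.6745 / 0.5785 = 1.1659 = 116.59%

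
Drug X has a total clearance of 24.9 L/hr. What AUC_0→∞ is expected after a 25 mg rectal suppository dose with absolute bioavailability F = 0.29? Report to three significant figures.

AUC_0→∞ = F × Dose / CL
        = 0.29 × 25 / 24.9 = 0.291165 mg/L·hr

AUC = 0.291 mg/L·hr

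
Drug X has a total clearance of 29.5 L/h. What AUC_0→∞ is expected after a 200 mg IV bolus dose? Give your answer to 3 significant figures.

AUC_0→∞ = Dose_iv / CL
        = 200 / 29.5 = 6.77966 mg/L·h

AUC = 6.78 mg/L·h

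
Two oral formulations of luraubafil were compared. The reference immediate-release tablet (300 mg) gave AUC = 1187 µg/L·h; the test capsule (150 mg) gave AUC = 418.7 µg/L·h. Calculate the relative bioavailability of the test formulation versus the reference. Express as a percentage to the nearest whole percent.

F_rel = 71%

F_rel = (AUC_test/D_test) / (AUC_ref/D_ref)
      = (418.7/150) / (1187/300)
      = 2.79133 / 3.95667 = 0.7055 = 70.55%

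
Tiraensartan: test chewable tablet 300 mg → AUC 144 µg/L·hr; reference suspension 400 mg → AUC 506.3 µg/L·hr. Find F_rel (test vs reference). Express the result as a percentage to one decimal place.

F_rel = 37.9%

F_rel = (AUC_test/D_test) / (AUC_ref/D_ref)
      = (144/300) / (506.3/400)
      = 0.48 / 1.26575 = 0.3792 = 37.92%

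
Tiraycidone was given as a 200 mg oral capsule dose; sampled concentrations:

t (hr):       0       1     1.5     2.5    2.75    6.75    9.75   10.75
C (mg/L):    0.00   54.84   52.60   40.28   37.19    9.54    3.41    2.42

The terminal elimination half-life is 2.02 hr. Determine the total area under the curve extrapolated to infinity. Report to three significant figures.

Trapezoidal AUC_0→10.75:
  [0→1]: (0.00+54.84)/2 × 1 = 27.42
  [1→1.5]: (54.84+52.60)/2 × 0.5 = 26.86
  [1.5→2.5]: (52.60+40.28)/2 × 1 = 46.44
  [2.5→2.75]: (40.28+37.19)/2 × 0.25 = 9.68375
  [2.75→6.75]: (37.19+9.54)/2 × 4 = 93.46
  [6.75→9.75]: (9.54+3.41)/2 × 3 = 19.425
  [9.75→10.75]: (3.41+2.42)/2 × 1 = 2.915
  Sum = 226.20375 mg/L·hr
k_e = ln2 / t½ = 0.693147 / 2.02 = 0.3431 hr^-1
Extrapolated tail: C_last / k_e = 2.42 / 0.3431 = 7.053
AUC_0→∞ = 226.20375 + 7.053 = 233.25675 mg/L·hr

AUC = 233 mg/L·hr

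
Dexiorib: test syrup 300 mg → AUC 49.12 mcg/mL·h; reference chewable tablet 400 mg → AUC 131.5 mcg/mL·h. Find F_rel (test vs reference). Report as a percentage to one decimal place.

F_rel = (AUC_test/D_test) / (AUC_ref/D_ref)
      = (49.12/300) / (131.5/400)
      = 0.163733 / 0.32875 = 0.4980 = 49.80%

F_rel = 49.8%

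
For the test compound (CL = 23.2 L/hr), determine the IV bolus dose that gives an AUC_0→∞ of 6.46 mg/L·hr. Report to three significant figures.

Dose = 150 mg

Dose_iv = CL × AUC_0→∞
     = 23.2 × 6.46 = 149.872 mg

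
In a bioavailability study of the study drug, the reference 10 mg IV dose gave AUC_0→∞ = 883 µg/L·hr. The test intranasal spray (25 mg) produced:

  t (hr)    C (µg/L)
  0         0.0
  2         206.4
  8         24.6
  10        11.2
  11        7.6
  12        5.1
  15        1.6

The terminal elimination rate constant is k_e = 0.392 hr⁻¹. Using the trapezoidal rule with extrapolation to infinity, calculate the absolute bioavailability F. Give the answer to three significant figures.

Trapezoidal AUC_0→15 (intranasal spray):
  [0→2]: (0.0+206.4)/2 × 2 = 206.4
  [2→8]: (206.4+24.6)/2 × 6 = 693.0
  [8→10]: (24.6+11.2)/2 × 2 = 35.8
  [10→11]: (11.2+7.6)/2 × 1 = 9.4
  [11→12]: (7.6+5.1)/2 × 1 = 6.35
  [12→15]: (5.1+1.6)/2 × 3 = 10.05
  Sum = 961.0 µg/L·hr
Tail: C_last/k_e = 1.6/0.392 = 4.082
AUC_0→∞ (intranasal spray) = 961.0 + 4.082 = 965.082 µg/L·hr
F = (AUC_ev/D_ev)/(AUC_iv/D_iv) = (965.082/25)/(883/10) = 38.60328/88.3 = 0.4372

F = 0.437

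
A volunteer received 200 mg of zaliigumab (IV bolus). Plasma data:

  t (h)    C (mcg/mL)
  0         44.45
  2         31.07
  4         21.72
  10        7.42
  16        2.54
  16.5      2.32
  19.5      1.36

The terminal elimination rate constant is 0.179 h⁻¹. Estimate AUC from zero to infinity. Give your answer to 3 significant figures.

AUC = 260 mcg/mL·h

Trapezoidal AUC_0→19.5:
  [0→2]: (44.45+31.07)/2 × 2 = 75.52
  [2→4]: (31.07+21.72)/2 × 2 = 52.79
  [4→10]: (21.72+7.42)/2 × 6 = 87.42
  [10→16]: (7.42+2.54)/2 × 6 = 29.88
  [16→16.5]: (2.54+2.32)/2 × 0.5 = 1.215
  [16.5→19.5]: (2.32+1.36)/2 × 3 = 5.52
  Sum = 252.345 mcg/mL·h
Extrapolated tail: C_last / k_e = 1.36 / 0.179 = 7.598
AUC_0→∞ = 252.345 + 7.598 = 259.943 mcg/mL·h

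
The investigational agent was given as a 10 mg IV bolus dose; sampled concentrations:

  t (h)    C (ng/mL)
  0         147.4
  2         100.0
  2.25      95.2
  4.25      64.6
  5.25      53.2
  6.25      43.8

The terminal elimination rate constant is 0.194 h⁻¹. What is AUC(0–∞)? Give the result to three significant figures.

Trapezoidal AUC_0→6.25:
  [0→2]: (147.4+100.0)/2 × 2 = 247.4
  [2→2.25]: (100.0+95.2)/2 × 0.25 = 24.4
  [2.25→4.25]: (95.2+64.6)/2 × 2 = 159.8
  [4.25→5.25]: (64.6+53.2)/2 × 1 = 58.9
  [5.25→6.25]: (53.2+43.8)/2 × 1 = 48.5
  Sum = 539.0 ng/mL·h
Extrapolated tail: C_last / k_e = 43.8 / 0.194 = 225.773
AUC_0→∞ = 539.0 + 225.773 = 764.773 ng/mL·h

AUC = 765 ng/mL·h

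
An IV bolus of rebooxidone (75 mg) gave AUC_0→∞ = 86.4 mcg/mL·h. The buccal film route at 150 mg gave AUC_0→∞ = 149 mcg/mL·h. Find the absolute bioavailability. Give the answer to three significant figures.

F = 0.862

F = (AUC_ev / D_ev) / (AUC_iv / D_iv)
  = (149/150) / (86.4/75)
  = 0.993333 / 1.152 = 0.8623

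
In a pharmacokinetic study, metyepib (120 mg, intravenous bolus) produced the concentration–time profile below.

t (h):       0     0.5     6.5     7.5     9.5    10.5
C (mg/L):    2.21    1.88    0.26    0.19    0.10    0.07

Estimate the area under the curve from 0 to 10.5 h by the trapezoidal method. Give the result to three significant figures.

AUC = 8.04 mg/L·h

Trapezoidal AUC_0→10.5:
  [0→0.5]: (2.21+1.88)/2 × 0.5 = 1.0225
  [0.5→6.5]: (1.88+0.26)/2 × 6 = 6.42
  [6.5→7.5]: (0.26+0.19)/2 × 1 = 0.225
  [7.5→9.5]: (0.19+0.10)/2 × 2 = 0.29
  [9.5→10.5]: (0.10+0.07)/2 × 1 = 0.085
  Sum = 8.0425 mg/L·h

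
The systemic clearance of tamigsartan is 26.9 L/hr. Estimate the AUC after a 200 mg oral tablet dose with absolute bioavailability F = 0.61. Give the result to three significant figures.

AUC = 4.54 mg/L·hr

AUC_0→∞ = F × Dose / CL
        = 0.61 × 200 / 26.9 = 4.53532 mg/L·hr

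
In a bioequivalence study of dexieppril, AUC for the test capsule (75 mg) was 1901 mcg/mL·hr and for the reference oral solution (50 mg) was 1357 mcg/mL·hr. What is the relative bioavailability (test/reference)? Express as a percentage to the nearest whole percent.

F_rel = (AUC_test/D_test) / (AUC_ref/D_ref)
      = (1901/75) / (1357/50)
      = 25.3467 / 27.14 = 0.9339 = 93.39%

F_rel = 93%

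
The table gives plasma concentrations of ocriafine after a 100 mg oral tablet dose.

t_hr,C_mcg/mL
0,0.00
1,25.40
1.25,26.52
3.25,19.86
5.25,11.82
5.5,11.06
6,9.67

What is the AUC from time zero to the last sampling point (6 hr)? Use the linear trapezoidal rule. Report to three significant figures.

Trapezoidal AUC_0→6:
  [0→1]: (0.00+25.40)/2 × 1 = 12.7
  [1→1.25]: (25.40+26.52)/2 × 0.25 = 6.49
  [1.25→3.25]: (26.52+19.86)/2 × 2 = 46.38
  [3.25→5.25]: (19.86+11.82)/2 × 2 = 31.68
  [5.25→5.5]: (11.82+11.06)/2 × 0.25 = 2.86
  [5.5→6]: (11.06+9.67)/2 × 0.5 = 5.1825
  Sum = 105.2925 mcg/mL·hr

AUC = 105 mcg/mL·hr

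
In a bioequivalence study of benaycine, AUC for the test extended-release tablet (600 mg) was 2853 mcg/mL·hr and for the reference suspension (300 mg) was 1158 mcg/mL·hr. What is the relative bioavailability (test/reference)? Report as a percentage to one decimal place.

F_rel = (AUC_test/D_test) / (AUC_ref/D_ref)
      = (2853/600) / (1158/300)
      = 4.755 / 3.86 = 1.2319 = 123.19%

F_rel = 123.2%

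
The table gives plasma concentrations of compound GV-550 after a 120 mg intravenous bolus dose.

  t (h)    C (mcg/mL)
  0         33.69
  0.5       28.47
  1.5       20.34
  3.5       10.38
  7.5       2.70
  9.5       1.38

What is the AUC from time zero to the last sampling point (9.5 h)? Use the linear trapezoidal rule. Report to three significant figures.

AUC = 101 mcg/mL·h

Trapezoidal AUC_0→9.5:
  [0→0.5]: (33.69+28.47)/2 × 0.5 = 15.54
  [0.5→1.5]: (28.47+20.34)/2 × 1 = 24.405
  [1.5→3.5]: (20.34+10.38)/2 × 2 = 30.72
  [3.5→7.5]: (10.38+2.70)/2 × 4 = 26.16
  [7.5→9.5]: (2.70+1.38)/2 × 2 = 4.08
  Sum = 100.905 mcg/mL·h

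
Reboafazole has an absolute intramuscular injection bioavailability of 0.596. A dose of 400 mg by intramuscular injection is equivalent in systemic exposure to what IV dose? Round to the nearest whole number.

Systemic exposure from an extravascular dose = F × D_ev, so the equivalent IV dose is F × D_ev.
D_iv = F × D_ev = 0.596 × 400 = 238.4 mg

D_iv = 238 mg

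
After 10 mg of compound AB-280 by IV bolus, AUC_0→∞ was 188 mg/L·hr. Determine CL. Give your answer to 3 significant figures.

CL = Dose_iv / AUC_0→∞
   = 10 / 188 = 0.0531915 L/hr

CL = 0.0532 L/hr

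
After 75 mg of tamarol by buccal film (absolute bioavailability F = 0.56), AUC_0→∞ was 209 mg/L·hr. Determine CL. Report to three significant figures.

CL = 0.201 L/hr

CL = F × Dose / AUC_0→∞
   = 0.56 × 75 / 209 = 0.200957 L/hr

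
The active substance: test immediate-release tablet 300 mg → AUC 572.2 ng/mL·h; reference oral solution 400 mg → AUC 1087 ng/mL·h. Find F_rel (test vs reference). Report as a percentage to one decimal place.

F_rel = 70.2%

F_rel = (AUC_test/D_test) / (AUC_ref/D_ref)
      = (572.2/300) / (1087/400)
      = 1.90733 / 2.7175 = 0.7019 = 70.19%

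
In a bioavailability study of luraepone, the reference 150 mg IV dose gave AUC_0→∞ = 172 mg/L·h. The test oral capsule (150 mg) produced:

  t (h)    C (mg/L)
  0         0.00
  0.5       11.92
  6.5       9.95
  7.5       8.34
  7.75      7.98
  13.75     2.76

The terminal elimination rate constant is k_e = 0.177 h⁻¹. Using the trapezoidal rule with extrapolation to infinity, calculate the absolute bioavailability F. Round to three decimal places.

Trapezoidal AUC_0→13.75 (oral capsule):
  [0→0.5]: (0.00+11.92)/2 × 0.5 = 2.98
  [0.5→6.5]: (11.92+9.95)/2 × 6 = 65.61
  [6.5→7.5]: (9.95+8.34)/2 × 1 = 9.145
  [7.5→7.75]: (8.34+7.98)/2 × 0.25 = 2.04
  [7.75→13.75]: (7.98+2.76)/2 × 6 = 32.22
  Sum = 111.995 mg/L·h
Tail: C_last/k_e = 2.76/0.177 = 15.593
AUC_0→∞ (oral capsule) = 111.995 + 15.593 = 127.588 mg/L·h
F = (AUC_ev/D_ev)/(AUC_iv/D_iv) = (127.588/150)/(172/150) = 0.850587/1.14667 = 0.7418

F = 0.742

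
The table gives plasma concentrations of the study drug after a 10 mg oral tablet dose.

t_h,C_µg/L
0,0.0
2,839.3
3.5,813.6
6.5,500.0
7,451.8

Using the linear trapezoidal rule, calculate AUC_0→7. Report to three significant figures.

AUC = 4290 µg/L·h

Trapezoidal AUC_0→7:
  [0→2]: (0.0+839.3)/2 × 2 = 839.3
  [2→3.5]: (839.3+813.6)/2 × 1.5 = 1239.675
  [3.5→6.5]: (813.6+500.0)/2 × 3 = 1970.4
  [6.5→7]: (500.0+451.8)/2 × 0.5 = 237.95
  Sum = 4287.325 µg/L·h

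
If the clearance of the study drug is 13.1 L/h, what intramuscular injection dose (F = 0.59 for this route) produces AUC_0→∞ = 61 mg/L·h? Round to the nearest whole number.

Dose = CL × AUC_0→∞ / F
     = 13.1 × 61 / 0.59 = 1354.41 mg

Dose = 1354 mg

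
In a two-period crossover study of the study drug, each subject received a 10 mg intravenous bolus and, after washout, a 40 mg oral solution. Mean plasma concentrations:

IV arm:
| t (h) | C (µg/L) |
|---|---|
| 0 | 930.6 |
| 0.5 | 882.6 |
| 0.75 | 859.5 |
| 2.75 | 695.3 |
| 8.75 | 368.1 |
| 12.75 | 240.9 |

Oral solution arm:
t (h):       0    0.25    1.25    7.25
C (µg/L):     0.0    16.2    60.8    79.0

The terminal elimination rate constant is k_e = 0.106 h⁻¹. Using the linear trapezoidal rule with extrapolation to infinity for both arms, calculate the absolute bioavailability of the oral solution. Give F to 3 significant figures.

Trapezoidal AUC_0→12.75 (IV):
  [0→0.5]: (930.6+882.6)/2 × 0.5 = 453.3
  [0.5→0.75]: (882.6+859.5)/2 × 0.25 = 217.7625
  [0.75→2.75]: (859.5+695.3)/2 × 2 = 1554.8
  [2.75→8.75]: (695.3+368.1)/2 × 6 = 3190.2
  [8.75→12.75]: (368.1+240.9)/2 × 4 = 1218.0
  Sum = 6634.0625 µg/L·h
IV tail: 240.9/0.106 = 2272.642; AUC_iv,0→∞ = 6634.0625 + 2272.642 = 8906.7045 µg/L·h
Trapezoidal AUC_0→7.25 (oral solution):
  [0→0.25]: (0.0+16.2)/2 × 0.25 = 2.025
  [0.25→1.25]: (16.2+60.8)/2 × 1 = 38.5
  [1.25→7.25]: (60.8+79.0)/2 × 6 = 419.4
  Sum = 459.925 µg/L·h
oral solution tail: 79.0/0.106 = 745.283; AUC_ev,0→∞ = 459.925 + 745.283 = 1205.208 µg/L·h
F = (AUC_ev/D_ev)/(AUC_iv/D_iv) = (1205.208/40)/(8906.7045/10) = 30.1302/890.67045 = 0.0338

F = 0.0338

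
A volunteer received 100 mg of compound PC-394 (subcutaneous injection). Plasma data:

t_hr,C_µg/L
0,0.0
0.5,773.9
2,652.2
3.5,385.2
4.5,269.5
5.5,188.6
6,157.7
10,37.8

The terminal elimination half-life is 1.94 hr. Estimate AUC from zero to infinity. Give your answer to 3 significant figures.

AUC = 3180 µg/L·hr

Trapezoidal AUC_0→10:
  [0→0.5]: (0.0+773.9)/2 × 0.5 = 193.475
  [0.5→2]: (773.9+652.2)/2 × 1.5 = 1069.575
  [2→3.5]: (652.2+385.2)/2 × 1.5 = 778.05
  [3.5→4.5]: (385.2+269.5)/2 × 1 = 327.35
  [4.5→5.5]: (269.5+188.6)/2 × 1 = 229.05
  [5.5→6]: (188.6+157.7)/2 × 0.5 = 86.575
  [6→10]: (157.7+37.8)/2 × 4 = 391.0
  Sum = 3075.075 µg/L·hr
k_e = ln2 / t½ = 0.693147 / 1.94 = 0.3573 hr^-1
Extrapolated tail: C_last / k_e = 37.8 / 0.3573 = 105.793
AUC_0→∞ = 3075.075 + 105.793 = 3180.868 µg/L·hr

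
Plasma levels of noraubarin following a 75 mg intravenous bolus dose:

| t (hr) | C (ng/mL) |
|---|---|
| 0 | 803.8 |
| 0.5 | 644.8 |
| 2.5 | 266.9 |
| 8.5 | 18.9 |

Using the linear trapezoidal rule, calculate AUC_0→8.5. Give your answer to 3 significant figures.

Trapezoidal AUC_0→8.5:
  [0→0.5]: (803.8+644.8)/2 × 0.5 = 362.15
  [0.5→2.5]: (644.8+266.9)/2 × 2 = 911.7
  [2.5→8.5]: (266.9+18.9)/2 × 6 = 857.4
  Sum = 2131.25 ng/mL·hr

AUC = 2130 ng/mL·hr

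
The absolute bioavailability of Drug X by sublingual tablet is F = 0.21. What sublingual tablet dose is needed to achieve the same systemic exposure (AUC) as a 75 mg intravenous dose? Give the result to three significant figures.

For equal systemic exposure: F × D_ev = D_iv
D_ev = D_iv / F = 75 / 0.21 = 357.143 mg

D_sublingual = 357 mg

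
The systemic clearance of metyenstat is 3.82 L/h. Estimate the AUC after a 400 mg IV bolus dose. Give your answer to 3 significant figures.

AUC_0→∞ = Dose_iv / CL
        = 400 / 3.82 = 104.712 mg/L·h

AUC = 105 mg/L·h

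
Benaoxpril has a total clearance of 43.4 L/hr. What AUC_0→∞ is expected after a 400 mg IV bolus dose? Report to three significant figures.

AUC_0→∞ = Dose_iv / CL
        = 400 / 43.4 = 9.21659 mg/L·hr

AUC = 9.22 mg/L·hr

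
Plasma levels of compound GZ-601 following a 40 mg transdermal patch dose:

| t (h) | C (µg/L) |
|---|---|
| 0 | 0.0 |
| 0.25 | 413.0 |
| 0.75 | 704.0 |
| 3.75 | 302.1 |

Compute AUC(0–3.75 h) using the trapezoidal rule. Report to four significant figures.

Trapezoidal AUC_0→3.75:
  [0→0.25]: (0.0+413.0)/2 × 0.25 = 51.625
  [0.25→0.75]: (413.0+704.0)/2 × 0.5 = 279.25
  [0.75→3.75]: (704.0+302.1)/2 × 3 = 1509.15
  Sum = 1840.025 µg/L·h

AUC = 1840 µg/L·h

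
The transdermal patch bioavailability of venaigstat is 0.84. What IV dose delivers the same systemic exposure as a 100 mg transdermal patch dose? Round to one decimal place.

D_iv = 84.0 mg

Systemic exposure from an extravascular dose = F × D_ev, so the equivalent IV dose is F × D_ev.
D_iv = F × D_ev = 0.84 × 100 = 84 mg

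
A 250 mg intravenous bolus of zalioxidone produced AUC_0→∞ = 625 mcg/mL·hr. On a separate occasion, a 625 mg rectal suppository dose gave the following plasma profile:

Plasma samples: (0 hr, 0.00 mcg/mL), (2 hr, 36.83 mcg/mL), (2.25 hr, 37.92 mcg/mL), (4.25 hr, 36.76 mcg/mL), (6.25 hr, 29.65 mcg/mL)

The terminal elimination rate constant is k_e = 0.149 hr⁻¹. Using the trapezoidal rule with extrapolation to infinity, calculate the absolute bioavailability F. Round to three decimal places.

Trapezoidal AUC_0→6.25 (rectal suppository):
  [0→2]: (0.00+36.83)/2 × 2 = 36.83
  [2→2.25]: (36.83+37.92)/2 × 0.25 = 9.34375
  [2.25→4.25]: (37.92+36.76)/2 × 2 = 74.68
  [4.25→6.25]: (36.76+29.65)/2 × 2 = 66.41
  Sum = 187.26375 mcg/mL·hr
Tail: C_last/k_e = 29.65/0.149 = 198.993
AUC_0→∞ (rectal suppository) = 187.26375 + 198.993 = 386.25675 mcg/mL·hr
F = (AUC_ev/D_ev)/(AUC_iv/D_iv) = (386.25675/625)/(625/250) = 0.6180108/2.5 = 0.2472

F = 0.247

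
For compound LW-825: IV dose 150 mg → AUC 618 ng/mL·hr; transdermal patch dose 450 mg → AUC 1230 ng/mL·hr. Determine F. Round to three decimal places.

F = (AUC_ev / D_ev) / (AUC_iv / D_iv)
  = (1230/450) / (618/150)
  = 2.73333 / 4.12 = 0.6634

F = 0.663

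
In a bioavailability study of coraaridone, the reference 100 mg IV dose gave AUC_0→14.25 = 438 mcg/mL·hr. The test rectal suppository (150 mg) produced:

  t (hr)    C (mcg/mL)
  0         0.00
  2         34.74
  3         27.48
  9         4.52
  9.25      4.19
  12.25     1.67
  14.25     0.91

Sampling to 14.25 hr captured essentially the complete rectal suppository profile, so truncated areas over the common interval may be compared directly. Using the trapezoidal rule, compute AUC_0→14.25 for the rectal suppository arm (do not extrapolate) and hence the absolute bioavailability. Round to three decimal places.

F = 0.265

Trapezoidal AUC_0→14.25 (rectal suppository):
  [0→2]: (0.00+34.74)/2 × 2 = 34.74
  [2→3]: (34.74+27.48)/2 × 1 = 31.11
  [3→9]: (27.48+4.52)/2 × 6 = 96.0
  [9→9.25]: (4.52+4.19)/2 × 0.25 = 1.08875
  [9.25→12.25]: (4.19+1.67)/2 × 3 = 8.79
  [12.25→14.25]: (1.67+0.91)/2 × 2 = 2.58
  Sum = 174.30875 mcg/mL·hr
F = (AUC_ev/D_ev)/(AUC_iv/D_iv) = (174.30875/150)/(438/100) = 1.16206/4.38 = 0.2653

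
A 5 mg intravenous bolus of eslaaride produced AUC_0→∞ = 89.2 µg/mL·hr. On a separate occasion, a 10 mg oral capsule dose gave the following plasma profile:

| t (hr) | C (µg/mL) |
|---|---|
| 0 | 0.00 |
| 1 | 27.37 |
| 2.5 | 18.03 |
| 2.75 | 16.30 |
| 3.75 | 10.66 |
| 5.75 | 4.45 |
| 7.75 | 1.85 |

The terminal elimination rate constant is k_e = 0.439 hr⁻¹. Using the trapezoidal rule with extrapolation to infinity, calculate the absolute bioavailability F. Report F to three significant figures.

F = 0.511

Trapezoidal AUC_0→7.75 (oral capsule):
  [0→1]: (0.00+27.37)/2 × 1 = 13.685
  [1→2.5]: (27.37+18.03)/2 × 1.5 = 34.05
  [2.5→2.75]: (18.03+16.30)/2 × 0.25 = 4.29125
  [2.75→3.75]: (16.30+10.66)/2 × 1 = 13.48
  [3.75→5.75]: (10.66+4.45)/2 × 2 = 15.11
  [5.75→7.75]: (4.45+1.85)/2 × 2 = 6.3
  Sum = 86.91625 µg/mL·hr
Tail: C_last/k_e = 1.85/0.439 = 4.214
AUC_0→∞ (oral capsule) = 86.91625 + 4.214 = 91.13025 µg/mL·hr
F = (AUC_ev/D_ev)/(AUC_iv/D_iv) = (91.13025/10)/(89.2/5) = 9.113025/17.84 = 0.5108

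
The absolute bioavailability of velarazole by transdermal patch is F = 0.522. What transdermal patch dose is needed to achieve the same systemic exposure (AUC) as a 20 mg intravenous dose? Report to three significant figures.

D_transdermal = 38.3 mg

For equal systemic exposure: F × D_ev = D_iv
D_ev = D_iv / F = 20 / 0.522 = 38.3142 mg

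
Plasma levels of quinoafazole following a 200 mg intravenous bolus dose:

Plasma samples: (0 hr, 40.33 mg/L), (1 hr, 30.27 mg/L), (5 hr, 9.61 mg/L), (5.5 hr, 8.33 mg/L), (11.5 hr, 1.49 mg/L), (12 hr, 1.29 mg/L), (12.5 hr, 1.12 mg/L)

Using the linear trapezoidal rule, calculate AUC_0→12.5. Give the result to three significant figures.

AUC = 150 mg/L·hr

Trapezoidal AUC_0→12.5:
  [0→1]: (40.33+30.27)/2 × 1 = 35.3
  [1→5]: (30.27+9.61)/2 × 4 = 79.76
  [5→5.5]: (9.61+8.33)/2 × 0.5 = 4.485
  [5.5→11.5]: (8.33+1.49)/2 × 6 = 29.46
  [11.5→12]: (1.49+1.29)/2 × 0.5 = 0.695
  [12→12.5]: (1.29+1.12)/2 × 0.5 = 0.6025
  Sum = 150.3025 mg/L·hr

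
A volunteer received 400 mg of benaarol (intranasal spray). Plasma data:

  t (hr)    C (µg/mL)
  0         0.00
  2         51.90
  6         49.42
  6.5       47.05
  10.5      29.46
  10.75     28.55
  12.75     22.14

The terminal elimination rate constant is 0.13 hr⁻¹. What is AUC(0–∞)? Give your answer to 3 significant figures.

Trapezoidal AUC_0→12.75:
  [0→2]: (0.00+51.90)/2 × 2 = 51.9
  [2→6]: (51.90+49.42)/2 × 4 = 202.64
  [6→6.5]: (49.42+47.05)/2 × 0.5 = 24.1175
  [6.5→10.5]: (47.05+29.46)/2 × 4 = 153.02
  [10.5→10.75]: (29.46+28.55)/2 × 0.25 = 7.25125
  [10.75→12.75]: (28.55+22.14)/2 × 2 = 50.69
  Sum = 489.61875 µg/mL·hr
Extrapolated tail: C_last / k_e = 22.14 / 0.13 = 170.308
AUC_0→∞ = 489.61875 + 170.308 = 659.92675 µg/mL·hr

AUC = 660 µg/mL·hr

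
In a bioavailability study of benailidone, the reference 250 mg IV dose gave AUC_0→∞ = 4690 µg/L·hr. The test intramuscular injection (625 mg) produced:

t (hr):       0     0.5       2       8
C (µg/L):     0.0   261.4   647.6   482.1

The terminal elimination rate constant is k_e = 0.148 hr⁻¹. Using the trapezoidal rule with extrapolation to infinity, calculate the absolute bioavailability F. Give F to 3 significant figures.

Trapezoidal AUC_0→8 (intramuscular injection):
  [0→0.5]: (0.0+261.4)/2 × 0.5 = 65.35
  [0.5→2]: (261.4+647.6)/2 × 1.5 = 681.75
  [2→8]: (647.6+482.1)/2 × 6 = 3389.1
  Sum = 4136.2 µg/L·hr
Tail: C_last/k_e = 482.1/0.148 = 3257.432
AUC_0→∞ (intramuscular injection) = 4136.2 + 3257.432 = 7393.632 µg/L·hr
F = (AUC_ev/D_ev)/(AUC_iv/D_iv) = (7393.632/625)/(4690/250) = 11.8298/18.76 = 0.6306

F = 0.631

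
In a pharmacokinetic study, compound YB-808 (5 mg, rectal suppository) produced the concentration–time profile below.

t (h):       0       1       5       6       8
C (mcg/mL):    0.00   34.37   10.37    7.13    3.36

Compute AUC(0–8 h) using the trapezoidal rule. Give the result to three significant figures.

AUC = 126 mcg/mL·h

Trapezoidal AUC_0→8:
  [0→1]: (0.00+34.37)/2 × 1 = 17.185
  [1→5]: (34.37+10.37)/2 × 4 = 89.48
  [5→6]: (10.37+7.13)/2 × 1 = 8.75
  [6→8]: (7.13+3.36)/2 × 2 = 10.49
  Sum = 125.905 mcg/mL·h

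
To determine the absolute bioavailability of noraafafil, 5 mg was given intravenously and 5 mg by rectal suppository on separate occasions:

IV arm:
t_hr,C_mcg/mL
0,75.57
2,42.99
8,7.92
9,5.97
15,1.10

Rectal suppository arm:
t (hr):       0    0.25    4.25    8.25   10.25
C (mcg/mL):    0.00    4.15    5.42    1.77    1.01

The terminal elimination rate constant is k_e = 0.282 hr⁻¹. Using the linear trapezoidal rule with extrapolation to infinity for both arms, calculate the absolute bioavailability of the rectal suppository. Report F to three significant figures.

Trapezoidal AUC_0→15 (IV):
  [0→2]: (75.57+42.99)/2 × 2 = 118.56
  [2→8]: (42.99+7.92)/2 × 6 = 152.73
  [8→9]: (7.92+5.97)/2 × 1 = 6.945
  [9→15]: (5.97+1.10)/2 × 6 = 21.21
  Sum = 299.445 mcg/mL·hr
IV tail: 1.10/0.282 = 3.901; AUC_iv,0→∞ = 299.445 + 3.901 = 303.346 mcg/mL·hr
Trapezoidal AUC_0→10.25 (rectal suppository):
  [0→0.25]: (0.00+4.15)/2 × 0.25 = 0.51875
  [0.25→4.25]: (4.15+5.42)/2 × 4 = 19.14
  [4.25→8.25]: (5.42+1.77)/2 × 4 = 14.38
  [8.25→10.25]: (1.77+1.01)/2 × 2 = 2.78
  Sum = 36.81875 mcg/mL·hr
rectal suppository tail: 1.01/0.282 = 3.582; AUC_ev,0→∞ = 36.81875 + 3.582 = 40.40075 mcg/mL·hr
F = (AUC_ev/D_ev)/(AUC_iv/D_iv) = (40.40075/5)/(303.346/5) = 8.08015/60.6692 = 0.1332

F = 0.133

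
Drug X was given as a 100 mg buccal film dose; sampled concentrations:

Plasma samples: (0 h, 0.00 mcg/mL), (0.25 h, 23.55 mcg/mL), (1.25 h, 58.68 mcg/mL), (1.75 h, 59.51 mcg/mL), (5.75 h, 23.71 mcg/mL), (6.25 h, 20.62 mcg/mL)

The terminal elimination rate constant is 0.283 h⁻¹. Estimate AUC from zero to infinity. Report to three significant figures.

Trapezoidal AUC_0→6.25:
  [0→0.25]: (0.00+23.55)/2 × 0.25 = 2.94375
  [0.25→1.25]: (23.55+58.68)/2 × 1 = 41.115
  [1.25→1.75]: (58.68+59.51)/2 × 0.5 = 29.5475
  [1.75→5.75]: (59.51+23.71)/2 × 4 = 166.44
  [5.75→6.25]: (23.71+20.62)/2 × 0.5 = 11.0825
  Sum = 251.12875 mcg/mL·h
Extrapolated tail: C_last / k_e = 20.62 / 0.283 = 72.862
AUC_0→∞ = 251.12875 + 72.862 = 323.99075 mcg/mL·h

AUC = 324 mcg/mL·h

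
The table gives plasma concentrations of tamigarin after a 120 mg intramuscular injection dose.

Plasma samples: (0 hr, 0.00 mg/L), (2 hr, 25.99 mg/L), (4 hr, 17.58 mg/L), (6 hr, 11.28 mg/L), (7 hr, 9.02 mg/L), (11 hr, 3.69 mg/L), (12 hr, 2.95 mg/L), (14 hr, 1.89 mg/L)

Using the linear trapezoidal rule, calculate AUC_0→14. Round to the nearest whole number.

Trapezoidal AUC_0→14:
  [0→2]: (0.00+25.99)/2 × 2 = 25.99
  [2→4]: (25.99+17.58)/2 × 2 = 43.57
  [4→6]: (17.58+11.28)/2 × 2 = 28.86
  [6→7]: (11.28+9.02)/2 × 1 = 10.15
  [7→11]: (9.02+3.69)/2 × 4 = 25.42
  [11→12]: (3.69+2.95)/2 × 1 = 3.32
  [12→14]: (2.95+1.89)/2 × 2 = 4.84
  Sum = 142.15 mg/L·hr

AUC = 142 mg/L·hr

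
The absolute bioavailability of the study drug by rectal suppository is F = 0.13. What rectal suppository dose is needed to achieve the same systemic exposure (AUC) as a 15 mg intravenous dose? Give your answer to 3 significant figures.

For equal systemic exposure: F × D_ev = D_iv
D_ev = D_iv / F = 15 / 0.13 = 115.385 mg

D_rectal = 115 mg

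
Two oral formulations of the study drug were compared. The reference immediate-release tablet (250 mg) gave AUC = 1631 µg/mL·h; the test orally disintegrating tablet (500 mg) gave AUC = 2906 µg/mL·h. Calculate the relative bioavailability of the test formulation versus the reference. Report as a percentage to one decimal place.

F_rel = 89.1%

F_rel = (AUC_test/D_test) / (AUC_ref/D_ref)
      = (2906/500) / (1631/250)
      = 5.812 / 6.524 = 0.8909 = 89.09%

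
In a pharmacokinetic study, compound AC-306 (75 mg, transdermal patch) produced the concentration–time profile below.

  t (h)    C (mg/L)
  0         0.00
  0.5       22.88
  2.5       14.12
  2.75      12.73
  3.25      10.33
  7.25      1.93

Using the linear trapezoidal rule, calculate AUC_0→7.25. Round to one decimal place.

AUC = 76.4 mg/L·h

Trapezoidal AUC_0→7.25:
  [0→0.5]: (0.00+22.88)/2 × 0.5 = 5.72
  [0.5→2.5]: (22.88+14.12)/2 × 2 = 37.0
  [2.5→2.75]: (14.12+12.73)/2 × 0.25 = 3.35625
  [2.75→3.25]: (12.73+10.33)/2 × 0.5 = 5.765
  [3.25→7.25]: (10.33+1.93)/2 × 4 = 24.52
  Sum = 76.36125 mg/L·h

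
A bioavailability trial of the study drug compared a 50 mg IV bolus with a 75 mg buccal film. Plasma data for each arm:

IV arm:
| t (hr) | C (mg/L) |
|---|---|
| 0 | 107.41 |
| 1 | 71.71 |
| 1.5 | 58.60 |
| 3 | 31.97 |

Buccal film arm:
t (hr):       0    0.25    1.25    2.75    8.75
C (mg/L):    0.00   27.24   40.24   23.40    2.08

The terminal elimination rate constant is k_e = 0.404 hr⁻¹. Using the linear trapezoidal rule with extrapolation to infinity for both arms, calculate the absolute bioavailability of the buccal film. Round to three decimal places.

Trapezoidal AUC_0→3 (IV):
  [0→1]: (107.41+71.71)/2 × 1 = 89.56
  [1→1.5]: (71.71+58.60)/2 × 0.5 = 32.5775
  [1.5→3]: (58.60+31.97)/2 × 1.5 = 67.9275
  Sum = 190.065 mg/L·hr
IV tail: 31.97/0.404 = 79.134; AUC_iv,0→∞ = 190.065 + 79.134 = 269.199 mg/L·hr
Trapezoidal AUC_0→8.75 (buccal film):
  [0→0.25]: (0.00+27.24)/2 × 0.25 = 3.405
  [0.25→1.25]: (27.24+40.24)/2 × 1 = 33.74
  [1.25→2.75]: (40.24+23.40)/2 × 1.5 = 47.73
  [2.75→8.75]: (23.40+2.08)/2 × 6 = 76.44
  Sum = 161.315 mg/L·hr
buccal film tail: 2.08/0.404 = 5.149; AUC_ev,0→∞ = 161.315 + 5.149 = 166.464 mg/L·hr
F = (AUC_ev/D_ev)/(AUC_iv/D_iv) = (166.464/75)/(269.199/50) = 2.21952/5.38398 = 0.4122

F = 0.412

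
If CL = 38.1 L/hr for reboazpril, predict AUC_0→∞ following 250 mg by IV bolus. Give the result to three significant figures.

AUC = 6.56 mg/L·hr

AUC_0→∞ = Dose_iv / CL
        = 250 / 38.1 = 6.56168 mg/L·hr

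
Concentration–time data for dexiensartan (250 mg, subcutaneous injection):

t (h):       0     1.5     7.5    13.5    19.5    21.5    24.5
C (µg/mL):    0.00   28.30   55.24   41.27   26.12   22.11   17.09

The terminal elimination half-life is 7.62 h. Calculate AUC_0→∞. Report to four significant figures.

AUC = 1058 µg/mL·h

Trapezoidal AUC_0→24.5:
  [0→1.5]: (0.00+28.30)/2 × 1.5 = 21.225
  [1.5→7.5]: (28.30+55.24)/2 × 6 = 250.62
  [7.5→13.5]: (55.24+41.27)/2 × 6 = 289.53
  [13.5→19.5]: (41.27+26.12)/2 × 6 = 202.17
  [19.5→21.5]: (26.12+22.11)/2 × 2 = 48.23
  [21.5→24.5]: (22.11+17.09)/2 × 3 = 58.8
  Sum = 870.575 µg/mL·h
k_e = ln2 / t½ = 0.693147 / 7.62 = 0.0910 h^-1
Extrapolated tail: C_last / k_e = 17.09 / 0.091 = 187.802
AUC_0→∞ = 870.575 + 187.802 = 1058.377 µg/mL·h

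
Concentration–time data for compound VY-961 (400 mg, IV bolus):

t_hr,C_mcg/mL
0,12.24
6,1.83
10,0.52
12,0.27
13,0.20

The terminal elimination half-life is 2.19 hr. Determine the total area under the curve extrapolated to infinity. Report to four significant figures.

Trapezoidal AUC_0→13:
  [0→6]: (12.24+1.83)/2 × 6 = 42.21
  [6→10]: (1.83+0.52)/2 × 4 = 4.7
  [10→12]: (0.52+0.27)/2 × 2 = 0.79
  [12→13]: (0.27+0.20)/2 × 1 = 0.235
  Sum = 47.935 mcg/mL·hr
k_e = ln2 / t½ = 0.693147 / 2.19 = 0.3165 hr^-1
Extrapolated tail: C_last / k_e = 0.20 / 0.3165 = 0.632
AUC_0→∞ = 47.935 + 0.632 = 48.567 mcg/mL·hr

AUC = 48.57 mcg/mL·hr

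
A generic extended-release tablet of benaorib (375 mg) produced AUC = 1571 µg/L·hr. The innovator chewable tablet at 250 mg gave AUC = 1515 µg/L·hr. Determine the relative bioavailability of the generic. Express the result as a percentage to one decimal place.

F_rel = (AUC_test/D_test) / (AUC_ref/D_ref)
      = (1571/375) / (1515/250)
      = 4.18933 / 6.06 = 0.6913 = 69.13%

F_rel = 69.1%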